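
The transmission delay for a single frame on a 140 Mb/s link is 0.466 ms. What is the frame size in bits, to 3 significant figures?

L = R × t_tx = 140000000 b/s × 0.000466 s = 65240 bits.

65200 bits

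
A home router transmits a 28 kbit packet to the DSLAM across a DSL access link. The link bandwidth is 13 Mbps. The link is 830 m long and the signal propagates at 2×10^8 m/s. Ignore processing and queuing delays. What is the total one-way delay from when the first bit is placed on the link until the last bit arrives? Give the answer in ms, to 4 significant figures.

L = 28000 bits.
Transmission delay = L/R = 28000 / 13000000 = 2.15385 ms.
Propagation delay = d/s = 830 m / 200000000 m/s = 0.00415 ms.
Total = 2.158 ms.

2.158 ms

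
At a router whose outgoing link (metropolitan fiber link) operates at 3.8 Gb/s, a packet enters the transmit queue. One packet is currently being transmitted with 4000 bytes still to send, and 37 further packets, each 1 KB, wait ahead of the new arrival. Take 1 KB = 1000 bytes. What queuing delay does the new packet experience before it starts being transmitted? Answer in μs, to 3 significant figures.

86.3 μs

Each queued packet: L/R = 8000/3800000000 = 2.10526 μs.
37 queued → 77.8947 μs.
Plus remaining 32000 bits of current packet: 8.42105 μs.
Queuing delay = 86.3 μs.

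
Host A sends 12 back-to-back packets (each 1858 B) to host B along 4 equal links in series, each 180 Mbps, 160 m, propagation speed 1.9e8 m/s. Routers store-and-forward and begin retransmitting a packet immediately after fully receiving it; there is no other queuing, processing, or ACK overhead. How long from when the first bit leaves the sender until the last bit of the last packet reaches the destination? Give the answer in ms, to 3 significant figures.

1.24 ms

Per-hop transmission t_tx = L/R = 14864/180000000 = 0.0825778 ms.
Per-hop propagation t_prop = 160/190000000 = 0.000842105 ms.
Pipeline fill: first packet needs 4·t_tx to clear all hops; remaining 11 packets each add one t_tx.
Total = (4+12-1)·t_tx + 4·t_prop = 15·0.0825778 + 4·0.000842105 = 1.24 ms.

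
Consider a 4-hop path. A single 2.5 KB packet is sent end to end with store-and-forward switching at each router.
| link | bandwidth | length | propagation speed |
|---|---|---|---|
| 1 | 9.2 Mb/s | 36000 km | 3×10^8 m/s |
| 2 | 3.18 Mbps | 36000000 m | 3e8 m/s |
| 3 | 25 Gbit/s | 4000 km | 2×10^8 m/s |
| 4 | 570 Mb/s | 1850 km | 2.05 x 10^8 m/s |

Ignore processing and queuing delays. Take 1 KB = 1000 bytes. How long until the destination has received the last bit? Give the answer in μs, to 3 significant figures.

L = 20000 bits.
Transmission delays (L/R per hop): 2173.91, 6289.31, 0.8, 35.0877 μs; sum = 8499.11 μs.
Propagation delays (d/s per hop): 120000, 120000, 20000, 9024.39 μs; sum = 269024 μs.
End-to-end = 278000 μs.

278000 μs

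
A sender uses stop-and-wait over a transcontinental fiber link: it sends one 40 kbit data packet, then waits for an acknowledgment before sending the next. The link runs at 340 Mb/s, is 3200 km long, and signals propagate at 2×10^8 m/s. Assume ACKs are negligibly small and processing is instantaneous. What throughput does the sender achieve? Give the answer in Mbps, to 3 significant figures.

1.25 Mbps

t_tx = L/R = 40000/340000000 = 0.000117647 s.
t_prop = 3200000/200000000 = 0.016 s; RTT = 0.032 s.
Cycle = t_tx + RTT = 0.0321176 s.
Throughput = L / cycle = 40000 / 0.0321176 = 1.25 Mbps.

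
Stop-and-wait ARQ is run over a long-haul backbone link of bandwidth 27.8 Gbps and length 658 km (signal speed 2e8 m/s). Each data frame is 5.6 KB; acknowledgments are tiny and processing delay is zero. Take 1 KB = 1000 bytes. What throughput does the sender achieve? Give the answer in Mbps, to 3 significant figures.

t_tx = L/R = 44800/27800000000 = 1.61151e-06 s.
t_prop = 658000/200000000 = 0.00329 s; RTT = 0.00658 s.
Cycle = t_tx + RTT = 0.00658161 s.
Throughput = L / cycle = 44800 / 0.00658161 = 6.81 Mbps.

6.81 Mbps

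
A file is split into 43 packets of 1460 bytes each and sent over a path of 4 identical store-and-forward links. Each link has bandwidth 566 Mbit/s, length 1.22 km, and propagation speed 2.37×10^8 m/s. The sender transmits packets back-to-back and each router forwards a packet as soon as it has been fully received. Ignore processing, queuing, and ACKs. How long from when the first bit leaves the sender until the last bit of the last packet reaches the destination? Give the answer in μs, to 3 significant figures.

970 μs

Per-hop transmission t_tx = L/R = 11680/566000000 = 20.636 μs.
Per-hop propagation t_prop = 1220/237000000 = 5.14768 μs.
Pipeline fill: first packet needs 4·t_tx to clear all hops; remaining 42 packets each add one t_tx.
Total = (4+43-1)·t_tx + 4·t_prop = 46·20.636 + 4·5.14768 = 970 μs.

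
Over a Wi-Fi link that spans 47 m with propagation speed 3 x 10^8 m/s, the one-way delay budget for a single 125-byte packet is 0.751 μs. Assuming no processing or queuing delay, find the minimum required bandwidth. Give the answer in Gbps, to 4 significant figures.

1.683 Gbps

L = 1000 bits.
Propagation delay = 47 / 300000000 = 0.156667 μs.
Transmission budget = 0.751 − 0.156667 = 0.594333 μs.
R ≥ L / t_tx = 1000 bits / 5.94333e-07 s = 1.683 Gbps.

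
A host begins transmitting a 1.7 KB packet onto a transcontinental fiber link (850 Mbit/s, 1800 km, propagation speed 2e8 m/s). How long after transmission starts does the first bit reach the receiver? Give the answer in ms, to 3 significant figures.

First bit experiences only propagation delay: d/s = 1800000/200000000 = 9.00 ms.

9.00 ms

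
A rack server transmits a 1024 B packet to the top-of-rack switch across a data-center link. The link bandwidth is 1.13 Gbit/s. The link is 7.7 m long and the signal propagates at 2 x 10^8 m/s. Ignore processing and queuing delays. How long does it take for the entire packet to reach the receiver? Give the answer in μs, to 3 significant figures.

7.29 μs

L = 1024 × 8 = 8192 bits.
Transmission delay = L/R = 8192 / 1130000000 = 7.24956 μs.
Propagation delay = d/s = 7.7 m / 200000000 m/s = 0.0385 μs.
Total = 7.29 μs.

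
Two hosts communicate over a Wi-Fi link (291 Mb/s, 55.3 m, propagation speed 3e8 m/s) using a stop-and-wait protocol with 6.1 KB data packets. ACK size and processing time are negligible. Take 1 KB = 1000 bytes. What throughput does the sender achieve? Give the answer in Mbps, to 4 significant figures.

t_tx = L/R = 48800/291000000 = 0.000167698 s.
t_prop = 55.3/300000000 = 1.84333e-07 s; RTT = 3.68667e-07 s.
Cycle = t_tx + RTT = 0.000168066 s.
Throughput = L / cycle = 48800 / 0.000168066 = 290.4 Mbps.

290.4 Mbps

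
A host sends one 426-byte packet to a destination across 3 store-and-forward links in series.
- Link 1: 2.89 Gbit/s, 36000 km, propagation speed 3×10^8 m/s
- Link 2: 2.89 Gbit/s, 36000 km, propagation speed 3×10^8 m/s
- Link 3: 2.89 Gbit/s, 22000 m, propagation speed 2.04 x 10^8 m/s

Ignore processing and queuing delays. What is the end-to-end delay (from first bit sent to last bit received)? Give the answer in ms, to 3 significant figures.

240 ms

L = 426 × 8 = 3408 bits.
Transmission delay per hop = L/R = 3408/2890000000 = 0.00117924 ms; 3 hops → 0.00353772 ms.
Propagation delays (d/s per hop): 120, 120, 0.107843 ms; sum = 240.108 ms.
End-to-end = 240 ms.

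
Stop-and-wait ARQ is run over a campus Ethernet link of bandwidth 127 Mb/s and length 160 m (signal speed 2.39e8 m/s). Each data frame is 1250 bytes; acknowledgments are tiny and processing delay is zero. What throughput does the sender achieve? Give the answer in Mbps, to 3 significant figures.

t_tx = L/R = 10000/127000000 = 7.87402e-05 s.
t_prop = 160/239000000 = 6.69456e-07 s; RTT = 1.33891e-06 s.
Cycle = t_tx + RTT = 8.00791e-05 s.
Throughput = L / cycle = 10000 / 8.00791e-05 = 125 Mbps.

125 Mbps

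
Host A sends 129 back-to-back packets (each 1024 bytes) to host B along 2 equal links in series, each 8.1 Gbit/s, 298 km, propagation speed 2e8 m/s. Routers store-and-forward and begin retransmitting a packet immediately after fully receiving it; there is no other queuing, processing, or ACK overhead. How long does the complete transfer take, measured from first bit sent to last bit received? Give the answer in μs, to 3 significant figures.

Per-hop transmission t_tx = L/R = 8192/8100000000 = 1.01136 μs.
Per-hop propagation t_prop = 298000/200000000 = 1490 μs.
Pipeline fill: first packet needs 2·t_tx to clear all hops; remaining 128 packets each add one t_tx.
Total = (2+129-1)·t_tx + 2·t_prop = 130·1.01136 + 2·1490 = 3110 μs.

3110 μs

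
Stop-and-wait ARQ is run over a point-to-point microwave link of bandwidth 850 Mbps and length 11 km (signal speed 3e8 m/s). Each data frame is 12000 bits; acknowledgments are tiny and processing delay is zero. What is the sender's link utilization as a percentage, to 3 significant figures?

t_tx = L/R = 12000/850000000 = 1.41176e-05 s.
t_prop = 11000/300000000 = 3.66667e-05 s; RTT = 7.33333e-05 s.
Cycle = t_tx + RTT = 8.7451e-05 s.
Utilization = t_tx / cycle = 1.41176e-05/8.7451e-05 = 16.1 %.

16.1 %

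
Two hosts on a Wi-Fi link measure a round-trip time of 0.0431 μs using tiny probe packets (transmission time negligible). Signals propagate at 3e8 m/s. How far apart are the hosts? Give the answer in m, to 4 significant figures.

One-way propagation = RTT/2 = 0.02155 μs.
d = s × t = 300000000 × 2.155e-08 = 6.465 m.

6.465 m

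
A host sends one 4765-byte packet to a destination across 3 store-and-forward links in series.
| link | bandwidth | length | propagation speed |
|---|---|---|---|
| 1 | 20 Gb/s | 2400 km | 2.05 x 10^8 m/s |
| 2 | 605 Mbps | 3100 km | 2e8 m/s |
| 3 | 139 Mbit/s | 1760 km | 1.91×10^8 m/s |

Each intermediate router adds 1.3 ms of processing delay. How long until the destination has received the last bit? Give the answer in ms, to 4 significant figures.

L = 4765 × 8 = 38120 bits.
Transmission delays (L/R per hop): 0.001906, 0.0630083, 0.274245 ms; sum = 0.339159 ms.
Propagation delays (d/s per hop): 11.7073, 15.5, 9.21466 ms; sum = 36.422 ms.
Processing at 2 router(s): 2 × 1.3 ms = 2.6 ms.
End-to-end = 39.36 ms.

39.36 ms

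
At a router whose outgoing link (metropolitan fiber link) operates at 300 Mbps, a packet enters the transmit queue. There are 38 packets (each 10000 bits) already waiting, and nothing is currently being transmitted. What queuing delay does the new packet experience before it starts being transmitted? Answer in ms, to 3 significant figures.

1.27 ms

Each queued packet: L/R = 10000/300000000 = 0.0333333 ms.
38 queued → 1.26667 ms.
Queuing delay = 1.27 ms.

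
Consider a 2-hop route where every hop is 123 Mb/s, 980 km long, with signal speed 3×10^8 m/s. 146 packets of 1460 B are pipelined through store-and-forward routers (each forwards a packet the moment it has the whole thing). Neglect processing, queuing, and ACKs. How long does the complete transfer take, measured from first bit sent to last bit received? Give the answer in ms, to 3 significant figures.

20.5 ms

Per-hop transmission t_tx = L/R = 11680/123000000 = 0.0949593 ms.
Per-hop propagation t_prop = 980000/300000000 = 3.26667 ms.
Pipeline fill: first packet needs 2·t_tx to clear all hops; remaining 145 packets each add one t_tx.
Total = (2+146-1)·t_tx + 2·t_prop = 147·0.0949593 + 2·3.26667 = 20.5 ms.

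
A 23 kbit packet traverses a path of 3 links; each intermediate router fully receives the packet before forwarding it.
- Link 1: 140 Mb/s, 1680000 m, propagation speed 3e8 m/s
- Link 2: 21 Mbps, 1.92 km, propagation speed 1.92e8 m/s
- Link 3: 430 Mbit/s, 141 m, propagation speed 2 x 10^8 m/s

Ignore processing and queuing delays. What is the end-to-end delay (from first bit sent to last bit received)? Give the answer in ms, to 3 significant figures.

6.92 ms

L = 23000 bits.
Transmission delays (L/R per hop): 0.164286, 1.09524, 0.0534884 ms; sum = 1.31301 ms.
Propagation delays (d/s per hop): 5.6, 0.01, 0.000705 ms; sum = 5.61071 ms.
End-to-end = 6.92 ms.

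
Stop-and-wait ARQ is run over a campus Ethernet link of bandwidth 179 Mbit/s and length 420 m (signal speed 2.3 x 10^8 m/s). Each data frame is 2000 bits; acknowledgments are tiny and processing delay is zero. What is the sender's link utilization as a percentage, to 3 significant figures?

75.4 %

t_tx = L/R = 2000/179000000 = 1.11732e-05 s.
t_prop = 420/2.3e+08 = 1.82609e-06 s; RTT = 3.65217e-06 s.
Cycle = t_tx + RTT = 1.48254e-05 s.
Utilization = t_tx / cycle = 1.11732e-05/1.48254e-05 = 75.4 %.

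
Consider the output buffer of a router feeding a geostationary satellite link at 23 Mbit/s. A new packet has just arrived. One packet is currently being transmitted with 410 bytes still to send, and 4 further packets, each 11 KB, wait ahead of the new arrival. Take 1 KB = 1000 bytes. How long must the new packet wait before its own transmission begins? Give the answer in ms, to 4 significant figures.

Each queued packet: L/R = 88000/23000000 = 3.82609 ms.
4 queued → 15.3043 ms.
Plus remaining 3280 bits of current packet: 0.142609 ms.
Queuing delay = 15.45 ms.

15.45 ms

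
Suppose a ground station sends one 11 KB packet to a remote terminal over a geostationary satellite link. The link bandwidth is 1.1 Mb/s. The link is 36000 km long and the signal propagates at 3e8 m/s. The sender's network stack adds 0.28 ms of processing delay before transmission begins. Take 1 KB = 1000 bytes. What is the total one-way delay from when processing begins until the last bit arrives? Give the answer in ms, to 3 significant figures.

L = 88000 bits.
Transmission delay = L/R = 88000 / 1100000 = 80 ms.
Propagation delay = d/s = 36000000 m / 300000000 m/s = 120 ms.
Plus processing delay 0.28 ms = 0.28 ms.
Total = 200 ms.

200 ms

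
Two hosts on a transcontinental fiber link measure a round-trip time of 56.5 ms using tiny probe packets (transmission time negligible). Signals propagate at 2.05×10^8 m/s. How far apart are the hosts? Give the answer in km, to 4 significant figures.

One-way propagation = RTT/2 = 28.25 ms.
d = s × t = 2.05e+08 × 0.02825 = 5791 km.

5791 km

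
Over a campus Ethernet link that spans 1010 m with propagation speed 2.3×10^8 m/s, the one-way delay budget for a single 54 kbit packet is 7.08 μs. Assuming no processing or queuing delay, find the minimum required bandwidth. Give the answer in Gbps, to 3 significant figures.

20.1 Gbps

Propagation delay = 1010 / 2.3e+08 = 4.3913 μs.
Transmission budget = 7.08 − 4.3913 = 2.6887 μs.
R ≥ L / t_tx = 54000 bits / 2.6887e-06 s = 20.1 Gbps.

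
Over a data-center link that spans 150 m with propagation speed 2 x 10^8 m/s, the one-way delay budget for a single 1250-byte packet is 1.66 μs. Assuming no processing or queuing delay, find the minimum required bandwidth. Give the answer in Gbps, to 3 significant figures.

11.0 Gbps

L = 10000 bits.
Propagation delay = 150 / 200000000 = 0.75 μs.
Transmission budget = 1.66 − 0.75 = 0.91 μs.
R ≥ L / t_tx = 10000 bits / 9.1e-07 s = 11.0 Gbps.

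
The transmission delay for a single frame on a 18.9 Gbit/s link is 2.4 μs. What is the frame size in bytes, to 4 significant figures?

L = R × t_tx = 18900000000 b/s × 2.4e-06 s = 45360 bits.
In bytes: 45360 / 8 = 5670 bytes.

5670 bytes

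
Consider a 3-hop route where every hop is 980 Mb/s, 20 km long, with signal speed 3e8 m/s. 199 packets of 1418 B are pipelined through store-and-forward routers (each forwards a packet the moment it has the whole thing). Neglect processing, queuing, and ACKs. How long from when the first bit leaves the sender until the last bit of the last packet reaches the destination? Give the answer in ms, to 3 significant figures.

Per-hop transmission t_tx = L/R = 11344/980000000 = 0.0115755 ms.
Per-hop propagation t_prop = 20000/300000000 = 0.0666667 ms.
Pipeline fill: first packet needs 3·t_tx to clear all hops; remaining 198 packets each add one t_tx.
Total = (3+199-1)·t_tx + 3·t_prop = 201·0.0115755 + 3·0.0666667 = 2.53 ms.

2.53 ms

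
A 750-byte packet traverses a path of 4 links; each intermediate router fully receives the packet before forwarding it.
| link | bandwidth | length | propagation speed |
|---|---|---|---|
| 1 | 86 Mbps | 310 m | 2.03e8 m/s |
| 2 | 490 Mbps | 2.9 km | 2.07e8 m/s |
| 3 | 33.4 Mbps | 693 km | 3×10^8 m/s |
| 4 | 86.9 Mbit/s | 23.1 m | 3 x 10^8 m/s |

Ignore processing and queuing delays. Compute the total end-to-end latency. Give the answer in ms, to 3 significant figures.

L = 750 × 8 = 6000 bits.
Transmission delays (L/R per hop): 0.0697674, 0.0122449, 0.179641, 0.0690449 ms; sum = 0.330698 ms.
Propagation delays (d/s per hop): 0.00152709, 0.0140097, 2.31, 7.7e-05 ms; sum = 2.32561 ms.
End-to-end = 2.66 ms.

2.66 ms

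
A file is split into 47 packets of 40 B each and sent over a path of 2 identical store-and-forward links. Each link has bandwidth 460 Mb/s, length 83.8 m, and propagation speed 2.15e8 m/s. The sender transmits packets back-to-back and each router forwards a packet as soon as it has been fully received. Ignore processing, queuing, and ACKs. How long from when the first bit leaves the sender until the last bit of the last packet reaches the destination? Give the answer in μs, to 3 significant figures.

Per-hop transmission t_tx = L/R = 320/460000000 = 0.695652 μs.
Per-hop propagation t_prop = 83.8/215000000 = 0.389767 μs.
Pipeline fill: first packet needs 2·t_tx to clear all hops; remaining 46 packets each add one t_tx.
Total = (2+47-1)·t_tx + 2·t_prop = 48·0.695652 + 2·0.389767 = 34.2 μs.

34.2 μs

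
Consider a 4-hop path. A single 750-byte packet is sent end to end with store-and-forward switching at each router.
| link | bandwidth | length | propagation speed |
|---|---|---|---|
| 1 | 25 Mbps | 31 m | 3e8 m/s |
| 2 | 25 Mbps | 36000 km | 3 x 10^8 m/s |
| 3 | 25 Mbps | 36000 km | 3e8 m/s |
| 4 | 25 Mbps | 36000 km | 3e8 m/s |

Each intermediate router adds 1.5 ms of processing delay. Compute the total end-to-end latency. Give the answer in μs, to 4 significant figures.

L = 750 × 8 = 6000 bits.
Transmission delay per hop = L/R = 6000/25000000 = 240 μs; 4 hops → 960 μs.
Propagation delays (d/s per hop): 0.103333, 120000, 120000, 120000 μs; sum = 360000 μs.
Processing at 3 router(s): 3 × 1.5 ms = 4500 μs.
End-to-end = 365500 μs.

365500 μs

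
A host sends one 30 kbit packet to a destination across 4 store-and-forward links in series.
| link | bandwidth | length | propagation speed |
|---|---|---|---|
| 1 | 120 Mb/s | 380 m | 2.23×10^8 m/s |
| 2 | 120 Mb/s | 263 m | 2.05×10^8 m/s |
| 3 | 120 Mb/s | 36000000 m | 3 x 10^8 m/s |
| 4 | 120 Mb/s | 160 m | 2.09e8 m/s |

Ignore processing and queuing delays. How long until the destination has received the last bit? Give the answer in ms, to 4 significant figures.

L = 30000 bits.
Transmission delay per hop = L/R = 30000/120000000 = 0.25 ms; 4 hops → 1 ms.
Propagation delays (d/s per hop): 0.00170404, 0.00128293, 120, 0.00076555 ms; sum = 120.004 ms.
End-to-end = 121.0 ms.

121.0 ms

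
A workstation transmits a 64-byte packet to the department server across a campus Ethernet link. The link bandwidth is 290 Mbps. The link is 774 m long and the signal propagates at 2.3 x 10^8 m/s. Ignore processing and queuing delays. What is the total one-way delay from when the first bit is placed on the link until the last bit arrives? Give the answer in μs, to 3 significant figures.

L = 64 × 8 = 512 bits.
Transmission delay = L/R = 512 / 290000000 = 1.76552 μs.
Propagation delay = d/s = 774 m / 2.3e+08 m/s = 3.36522 μs.
Total = 5.13 μs.

5.13 μs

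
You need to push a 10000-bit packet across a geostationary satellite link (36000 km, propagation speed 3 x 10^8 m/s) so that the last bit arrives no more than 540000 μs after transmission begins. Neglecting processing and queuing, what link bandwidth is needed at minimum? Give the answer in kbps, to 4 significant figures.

23.81 kbps

Propagation delay = 36000000 / 300000000 = 120000 μs.
Transmission budget = 540000 − 120000 = 420000 μs.
R ≥ L / t_tx = 10000 bits / 0.42 s = 23.81 kbps.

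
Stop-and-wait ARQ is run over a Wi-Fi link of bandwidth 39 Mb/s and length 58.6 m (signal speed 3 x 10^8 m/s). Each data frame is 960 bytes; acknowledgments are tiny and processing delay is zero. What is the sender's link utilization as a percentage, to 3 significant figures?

t_tx = L/R = 7680/39000000 = 0.000196923 s.
t_prop = 58.6/300000000 = 1.95333e-07 s; RTT = 3.90667e-07 s.
Cycle = t_tx + RTT = 0.000197314 s.
Utilization = t_tx / cycle = 0.000196923/0.000197314 = 99.8 %.

99.8 %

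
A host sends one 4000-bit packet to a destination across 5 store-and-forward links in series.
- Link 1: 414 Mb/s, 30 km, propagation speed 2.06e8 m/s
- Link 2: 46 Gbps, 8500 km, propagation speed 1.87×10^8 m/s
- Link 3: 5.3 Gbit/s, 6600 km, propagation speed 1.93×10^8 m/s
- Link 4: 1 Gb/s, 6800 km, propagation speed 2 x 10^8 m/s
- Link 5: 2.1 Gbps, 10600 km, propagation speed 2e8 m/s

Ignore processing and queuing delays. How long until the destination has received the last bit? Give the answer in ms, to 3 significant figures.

Transmission delays (L/R per hop): 0.00966184, 8.69565e-05, 0.000754717, 0.004, 0.00190476 ms; sum = 0.0164083 ms.
Propagation delays (d/s per hop): 0.145631, 45.4545, 34.1969, 34, 53 ms; sum = 166.797 ms.
End-to-end = 167 ms.

167 ms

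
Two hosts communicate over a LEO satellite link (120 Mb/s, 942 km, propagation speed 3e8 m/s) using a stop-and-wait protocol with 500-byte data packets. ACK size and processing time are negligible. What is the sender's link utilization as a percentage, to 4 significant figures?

t_tx = L/R = 4000/120000000 = 3.33333e-05 s.
t_prop = 942000/300000000 = 0.00314 s; RTT = 0.00628 s.
Cycle = t_tx + RTT = 0.00631333 s.
Utilization = t_tx / cycle = 3.33333e-05/0.00631333 = 0.5280 %.

0.5280 %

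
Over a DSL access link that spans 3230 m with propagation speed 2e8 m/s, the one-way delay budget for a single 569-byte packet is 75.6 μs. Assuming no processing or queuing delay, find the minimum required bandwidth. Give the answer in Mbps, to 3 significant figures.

L = 4552 bits.
Propagation delay = 3230 / 200000000 = 16.15 μs.
Transmission budget = 75.6 − 16.15 = 59.45 μs.
R ≥ L / t_tx = 4552 bits / 5.945e-05 s = 76.6 Mbps.

76.6 Mbps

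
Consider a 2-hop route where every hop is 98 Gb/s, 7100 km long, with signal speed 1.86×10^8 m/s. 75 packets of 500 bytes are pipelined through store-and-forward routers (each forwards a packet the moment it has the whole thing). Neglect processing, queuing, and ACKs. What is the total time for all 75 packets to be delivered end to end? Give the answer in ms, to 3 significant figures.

Per-hop transmission t_tx = L/R = 4000/98000000000 = 4.08163e-05 ms.
Per-hop propagation t_prop = 7100000/186000000 = 38.172 ms.
Pipeline fill: first packet needs 2·t_tx to clear all hops; remaining 74 packets each add one t_tx.
Total = (2+75-1)·t_tx + 2·t_prop = 76·4.08163e-05 + 2·38.172 = 76.3 ms.

76.3 ms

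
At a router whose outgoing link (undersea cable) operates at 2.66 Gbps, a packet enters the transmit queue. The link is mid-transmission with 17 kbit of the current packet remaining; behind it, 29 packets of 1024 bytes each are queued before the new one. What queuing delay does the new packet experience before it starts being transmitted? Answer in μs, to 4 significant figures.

95.70 μs

Each queued packet: L/R = 8192/2660000000 = 3.0797 μs.
29 queued → 89.3113 μs.
Plus remaining 17000 bits of current packet: 6.39098 μs.
Queuing delay = 95.70 μs.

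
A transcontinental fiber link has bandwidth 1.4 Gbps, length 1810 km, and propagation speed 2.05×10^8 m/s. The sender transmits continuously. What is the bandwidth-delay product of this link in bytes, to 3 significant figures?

Propagation delay = 1810000 / 2.05e+08 = 0.00882927 s.
BDP = R × t_prop = 1400000000 × 0.00882927 = 12361000 bits.
In bytes: 12361000/8 = 1550000 bytes.

1550000 bytes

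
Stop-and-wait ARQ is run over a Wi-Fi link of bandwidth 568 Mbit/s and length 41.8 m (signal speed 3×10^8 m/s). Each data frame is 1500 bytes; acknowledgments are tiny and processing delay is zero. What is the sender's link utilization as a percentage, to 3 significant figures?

t_tx = L/R = 12000/568000000 = 2.11268e-05 s.
t_prop = 41.8/300000000 = 1.39333e-07 s; RTT = 2.78667e-07 s.
Cycle = t_tx + RTT = 2.14054e-05 s.
Utilization = t_tx / cycle = 2.11268e-05/2.14054e-05 = 98.7 %.

98.7 %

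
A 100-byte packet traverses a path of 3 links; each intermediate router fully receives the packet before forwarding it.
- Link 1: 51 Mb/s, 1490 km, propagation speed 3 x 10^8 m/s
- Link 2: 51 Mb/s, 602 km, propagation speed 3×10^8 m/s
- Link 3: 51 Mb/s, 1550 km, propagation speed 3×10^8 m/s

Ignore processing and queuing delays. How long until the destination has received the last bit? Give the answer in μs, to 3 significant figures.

12200 μs

L = 100 × 8 = 800 bits.
Transmission delay per hop = L/R = 800/51000000 = 15.6863 μs; 3 hops → 47.0588 μs.
Propagation delays (d/s per hop): 4966.67, 2006.67, 5166.67 μs; sum = 12140 μs.
End-to-end = 12200 μs.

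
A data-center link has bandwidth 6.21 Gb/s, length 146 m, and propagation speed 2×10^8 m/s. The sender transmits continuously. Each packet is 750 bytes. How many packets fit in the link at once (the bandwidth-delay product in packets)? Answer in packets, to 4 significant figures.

0.7556 packets

Propagation delay = 146 / 200000000 = 7.3e-07 s.
BDP = R × t_prop = 6210000000 × 7.3e-07 = 4533.3 bits.
In packets of 6000 bits: 0.7556 packets.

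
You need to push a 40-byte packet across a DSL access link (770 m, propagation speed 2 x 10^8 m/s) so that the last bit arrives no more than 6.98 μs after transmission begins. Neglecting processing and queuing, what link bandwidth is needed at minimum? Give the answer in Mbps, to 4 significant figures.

102.2 Mbps

L = 320 bits.
Propagation delay = 770 / 200000000 = 3.85 μs.
Transmission budget = 6.98 − 3.85 = 3.13 μs.
R ≥ L / t_tx = 320 bits / 3.13e-06 s = 102.2 Mbps.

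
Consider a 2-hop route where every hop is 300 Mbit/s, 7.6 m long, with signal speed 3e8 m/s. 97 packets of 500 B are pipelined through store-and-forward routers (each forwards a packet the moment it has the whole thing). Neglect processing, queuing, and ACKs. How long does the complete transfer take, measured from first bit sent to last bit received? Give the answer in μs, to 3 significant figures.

1310 μs

Per-hop transmission t_tx = L/R = 4000/300000000 = 13.3333 μs.
Per-hop propagation t_prop = 7.6/300000000 = 0.0253333 μs.
Pipeline fill: first packet needs 2·t_tx to clear all hops; remaining 96 packets each add one t_tx.
Total = (2+97-1)·t_tx + 2·t_prop = 98·13.3333 + 2·0.0253333 = 1310 μs.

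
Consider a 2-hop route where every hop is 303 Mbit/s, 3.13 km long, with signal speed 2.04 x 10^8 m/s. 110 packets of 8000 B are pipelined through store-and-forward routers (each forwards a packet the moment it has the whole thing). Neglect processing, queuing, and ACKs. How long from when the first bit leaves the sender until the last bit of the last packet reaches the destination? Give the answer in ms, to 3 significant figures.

Per-hop transmission t_tx = L/R = 64000/303000000 = 0.211221 ms.
Per-hop propagation t_prop = 3130/204000000 = 0.0153431 ms.
Pipeline fill: first packet needs 2·t_tx to clear all hops; remaining 109 packets each add one t_tx.
Total = (2+110-1)·t_tx + 2·t_prop = 111·0.211221 + 2·0.0153431 = 23.5 ms.

23.5 ms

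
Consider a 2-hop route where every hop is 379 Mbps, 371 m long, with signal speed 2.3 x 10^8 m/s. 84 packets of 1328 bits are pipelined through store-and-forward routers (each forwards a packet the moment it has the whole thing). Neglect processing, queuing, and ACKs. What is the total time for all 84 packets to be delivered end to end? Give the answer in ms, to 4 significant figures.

Per-hop transmission t_tx = L/R = 1328/379000000 = 0.00350396 ms.
Per-hop propagation t_prop = 371/2.3e+08 = 0.00161304 ms.
Pipeline fill: first packet needs 2·t_tx to clear all hops; remaining 83 packets each add one t_tx.
Total = (2+84-1)·t_tx + 2·t_prop = 85·0.00350396 + 2·0.00161304 = 0.3011 ms.

0.3011 ms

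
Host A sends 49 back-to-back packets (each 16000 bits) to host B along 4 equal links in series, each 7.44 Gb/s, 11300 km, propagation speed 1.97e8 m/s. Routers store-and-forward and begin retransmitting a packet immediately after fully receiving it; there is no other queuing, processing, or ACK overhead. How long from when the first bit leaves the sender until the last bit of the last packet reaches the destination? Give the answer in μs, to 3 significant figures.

Per-hop transmission t_tx = L/R = 16000/7440000000 = 2.15054 μs.
Per-hop propagation t_prop = 11300000/197000000 = 57360.4 μs.
Pipeline fill: first packet needs 4·t_tx to clear all hops; remaining 48 packets each add one t_tx.
Total = (4+49-1)·t_tx + 4·t_prop = 52·2.15054 + 4·57360.4 = 230000 μs.

230000 μs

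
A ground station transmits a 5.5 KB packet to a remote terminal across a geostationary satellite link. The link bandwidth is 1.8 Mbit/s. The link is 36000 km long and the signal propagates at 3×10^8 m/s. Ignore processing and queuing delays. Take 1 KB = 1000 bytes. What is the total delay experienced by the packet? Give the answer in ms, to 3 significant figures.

144 ms

L = 44000 bits.
Transmission delay = L/R = 44000 / 1800000 = 24.4444 ms.
Propagation delay = d/s = 36000000 m / 300000000 m/s = 120 ms.
Total = 144 ms.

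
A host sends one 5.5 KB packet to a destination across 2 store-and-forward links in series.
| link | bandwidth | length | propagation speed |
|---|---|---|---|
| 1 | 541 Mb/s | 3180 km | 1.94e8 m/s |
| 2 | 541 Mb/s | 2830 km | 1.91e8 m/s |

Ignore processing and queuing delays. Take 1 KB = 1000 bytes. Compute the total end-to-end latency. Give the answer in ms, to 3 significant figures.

31.4 ms

L = 44000 bits.
Transmission delay per hop = L/R = 44000/541000000 = 0.0813309 ms; 2 hops → 0.162662 ms.
Propagation delays (d/s per hop): 16.3918, 14.8168 ms; sum = 31.2085 ms.
End-to-end = 31.4 ms.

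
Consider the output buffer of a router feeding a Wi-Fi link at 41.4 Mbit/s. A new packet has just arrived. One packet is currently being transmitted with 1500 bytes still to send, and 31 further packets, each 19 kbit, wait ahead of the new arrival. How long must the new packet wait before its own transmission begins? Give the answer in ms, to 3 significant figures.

Each queued packet: L/R = 19000/41400000 = 0.458937 ms.
31 queued → 14.2271 ms.
Plus remaining 12000 bits of current packet: 0.289855 ms.
Queuing delay = 14.5 ms.

14.5 ms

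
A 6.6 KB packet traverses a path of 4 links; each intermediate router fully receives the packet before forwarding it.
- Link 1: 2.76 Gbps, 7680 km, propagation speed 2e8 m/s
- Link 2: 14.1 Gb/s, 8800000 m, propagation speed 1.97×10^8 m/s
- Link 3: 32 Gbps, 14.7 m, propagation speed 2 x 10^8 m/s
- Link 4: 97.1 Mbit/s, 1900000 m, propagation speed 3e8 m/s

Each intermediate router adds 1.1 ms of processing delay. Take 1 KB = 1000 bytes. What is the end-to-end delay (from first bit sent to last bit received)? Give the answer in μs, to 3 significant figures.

93300 μs

L = 52800 bits.
Transmission delays (L/R per hop): 19.1304, 3.74468, 1.65, 543.769 μs; sum = 568.294 μs.
Propagation delays (d/s per hop): 38400, 44670.1, 0.0735, 6333.33 μs; sum = 89403.5 μs.
Processing at 3 router(s): 3 × 1.1 ms = 3300 μs.
End-to-end = 93300 μs.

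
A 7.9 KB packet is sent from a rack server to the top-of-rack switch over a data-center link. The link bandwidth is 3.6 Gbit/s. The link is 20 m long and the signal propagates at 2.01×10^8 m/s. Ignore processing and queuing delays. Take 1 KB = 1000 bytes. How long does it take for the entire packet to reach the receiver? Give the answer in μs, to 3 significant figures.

L = 63200 bits.
Transmission delay = L/R = 63200 / 3600000000 = 17.5556 μs.
Propagation delay = d/s = 20 m / 2.01e+08 m/s = 0.0995025 μs.
Total = 17.7 μs.

17.7 μs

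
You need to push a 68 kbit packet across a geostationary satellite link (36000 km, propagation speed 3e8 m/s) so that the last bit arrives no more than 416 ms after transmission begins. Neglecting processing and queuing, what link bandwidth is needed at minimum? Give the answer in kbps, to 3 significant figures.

230 kbps

Propagation delay = 36000000 / 300000000 = 120 ms.
Transmission budget = 416 − 120 = 296 ms.
R ≥ L / t_tx = 68000 bits / 0.296 s = 230 kbps.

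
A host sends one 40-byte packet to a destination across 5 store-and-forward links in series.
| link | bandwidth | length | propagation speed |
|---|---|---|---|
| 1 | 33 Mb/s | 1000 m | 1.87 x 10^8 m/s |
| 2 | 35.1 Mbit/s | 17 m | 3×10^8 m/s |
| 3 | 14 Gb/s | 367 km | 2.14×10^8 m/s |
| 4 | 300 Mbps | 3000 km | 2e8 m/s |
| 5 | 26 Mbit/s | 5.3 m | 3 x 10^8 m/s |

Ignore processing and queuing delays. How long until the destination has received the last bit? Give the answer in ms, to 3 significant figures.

16.8 ms

L = 40 × 8 = 320 bits.
Transmission delays (L/R per hop): 0.00969697, 0.00911681, 2.28571e-05, 0.00106667, 0.0123077 ms; sum = 0.032211 ms.
Propagation delays (d/s per hop): 0.00534759, 5.66667e-05, 1.71495, 15, 1.76667e-05 ms; sum = 16.7204 ms.
End-to-end = 16.8 ms.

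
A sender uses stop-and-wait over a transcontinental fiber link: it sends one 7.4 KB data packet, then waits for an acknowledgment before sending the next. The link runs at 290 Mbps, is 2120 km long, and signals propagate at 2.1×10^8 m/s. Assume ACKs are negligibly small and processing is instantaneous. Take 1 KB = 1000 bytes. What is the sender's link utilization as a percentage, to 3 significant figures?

1.00 %

t_tx = L/R = 59200/290000000 = 0.000204138 s.
t_prop = 2120000/210000000 = 0.0100952 s; RTT = 0.0201905 s.
Cycle = t_tx + RTT = 0.0203946 s.
Utilization = t_tx / cycle = 0.000204138/0.0203946 = 1.00 %.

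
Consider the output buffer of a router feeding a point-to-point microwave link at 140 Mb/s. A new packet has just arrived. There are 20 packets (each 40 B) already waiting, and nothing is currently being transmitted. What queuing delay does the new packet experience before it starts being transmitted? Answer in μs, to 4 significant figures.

Each queued packet: L/R = 320/140000000 = 2.28571 μs.
20 queued → 45.7143 μs.
Queuing delay = 45.71 μs.

45.71 μs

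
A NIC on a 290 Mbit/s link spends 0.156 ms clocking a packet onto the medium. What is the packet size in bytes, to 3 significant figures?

L = R × t_tx = 290000000 b/s × 0.000156 s = 45240 bits.
In bytes: 45240 / 8 = 5660 bytes.

5660 bytes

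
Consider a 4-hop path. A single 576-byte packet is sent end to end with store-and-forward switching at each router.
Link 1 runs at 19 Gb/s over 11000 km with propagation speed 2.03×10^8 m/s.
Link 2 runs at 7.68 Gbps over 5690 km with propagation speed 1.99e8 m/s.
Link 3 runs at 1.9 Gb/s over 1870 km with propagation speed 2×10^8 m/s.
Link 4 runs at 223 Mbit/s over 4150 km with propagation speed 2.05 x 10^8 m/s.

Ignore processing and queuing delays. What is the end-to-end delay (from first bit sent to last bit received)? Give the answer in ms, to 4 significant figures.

L = 576 × 8 = 4608 bits.
Transmission delays (L/R per hop): 0.000242526, 0.0006, 0.00242526, 0.0206637 ms; sum = 0.0239315 ms.
Propagation delays (d/s per hop): 54.1872, 28.593, 9.35, 20.2439 ms; sum = 112.374 ms.
End-to-end = 112.4 ms.

112.4 ms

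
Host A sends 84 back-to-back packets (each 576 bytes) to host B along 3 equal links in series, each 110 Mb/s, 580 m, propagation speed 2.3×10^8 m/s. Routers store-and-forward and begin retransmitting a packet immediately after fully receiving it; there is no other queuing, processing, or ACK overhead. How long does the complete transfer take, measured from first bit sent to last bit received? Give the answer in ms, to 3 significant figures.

3.61 ms

Per-hop transmission t_tx = L/R = 4608/110000000 = 0.0418909 ms.
Per-hop propagation t_prop = 580/2.3e+08 = 0.00252174 ms.
Pipeline fill: first packet needs 3·t_tx to clear all hops; remaining 83 packets each add one t_tx.
Total = (3+84-1)·t_tx + 3·t_prop = 86·0.0418909 + 3·0.00252174 = 3.61 ms.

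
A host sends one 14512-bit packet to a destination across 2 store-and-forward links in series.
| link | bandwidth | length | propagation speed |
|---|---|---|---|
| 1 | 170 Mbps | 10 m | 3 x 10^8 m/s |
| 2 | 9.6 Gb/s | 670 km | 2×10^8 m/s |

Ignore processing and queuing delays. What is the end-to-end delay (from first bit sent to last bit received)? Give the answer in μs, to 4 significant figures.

Transmission delays (L/R per hop): 85.3647, 1.51167 μs; sum = 86.8764 μs.
Propagation delays (d/s per hop): 0.0333333, 3350 μs; sum = 3350.03 μs.
End-to-end = 3437 μs.

3437 μs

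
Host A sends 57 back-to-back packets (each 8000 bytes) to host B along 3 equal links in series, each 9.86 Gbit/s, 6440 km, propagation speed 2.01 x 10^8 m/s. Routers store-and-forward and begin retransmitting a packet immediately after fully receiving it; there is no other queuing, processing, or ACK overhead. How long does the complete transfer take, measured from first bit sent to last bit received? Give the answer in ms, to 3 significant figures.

96.5 ms

Per-hop transmission t_tx = L/R = 64000/9860000000 = 0.00649087 ms.
Per-hop propagation t_prop = 6440000/2.01e+08 = 32.0398 ms.
Pipeline fill: first packet needs 3·t_tx to clear all hops; remaining 56 packets each add one t_tx.
Total = (3+57-1)·t_tx + 3·t_prop = 59·0.00649087 + 3·32.0398 = 96.5 ms.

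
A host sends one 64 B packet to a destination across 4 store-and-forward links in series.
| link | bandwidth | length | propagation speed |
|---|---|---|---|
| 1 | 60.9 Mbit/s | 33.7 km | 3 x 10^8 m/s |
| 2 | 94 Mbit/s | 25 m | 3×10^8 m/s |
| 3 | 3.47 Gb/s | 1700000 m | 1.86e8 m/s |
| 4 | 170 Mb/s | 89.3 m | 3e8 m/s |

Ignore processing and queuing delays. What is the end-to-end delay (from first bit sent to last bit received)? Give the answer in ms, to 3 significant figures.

L = 64 × 8 = 512 bits.
Transmission delays (L/R per hop): 0.00840722, 0.00544681, 0.00014755, 0.00301176 ms; sum = 0.0170133 ms.
Propagation delays (d/s per hop): 0.112333, 8.33333e-05, 9.13978, 0.000297667 ms; sum = 9.2525 ms.
End-to-end = 9.27 ms.

9.27 ms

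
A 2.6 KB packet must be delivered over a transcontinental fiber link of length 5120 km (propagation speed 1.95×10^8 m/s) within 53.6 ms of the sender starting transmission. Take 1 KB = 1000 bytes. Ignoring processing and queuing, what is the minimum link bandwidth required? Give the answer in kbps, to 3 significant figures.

L = 20800 bits.
Propagation delay = 5120000 / 195000000 = 26.2564 ms.
Transmission budget = 53.6 − 26.2564 = 27.3436 ms.
R ≥ L / t_tx = 20800 bits / 0.0273436 s = 761 kbps.

761 kbps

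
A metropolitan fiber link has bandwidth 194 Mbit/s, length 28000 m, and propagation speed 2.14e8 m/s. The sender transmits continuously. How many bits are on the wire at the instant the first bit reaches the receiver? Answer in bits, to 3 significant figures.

25400 bits

Propagation delay = 28000 / 214000000 = 0.000130841 s.
BDP = R × t_prop = 194000000 × 0.000130841 = 25383.2 bits.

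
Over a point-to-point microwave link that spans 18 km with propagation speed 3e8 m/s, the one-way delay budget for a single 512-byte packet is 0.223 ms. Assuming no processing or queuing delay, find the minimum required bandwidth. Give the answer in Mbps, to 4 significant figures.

L = 4096 bits.
Propagation delay = 18000 / 300000000 = 0.06 ms.
Transmission budget = 0.223 − 0.06 = 0.163 ms.
R ≥ L / t_tx = 4096 bits / 0.000163 s = 25.13 Mbps.

25.13 Mbps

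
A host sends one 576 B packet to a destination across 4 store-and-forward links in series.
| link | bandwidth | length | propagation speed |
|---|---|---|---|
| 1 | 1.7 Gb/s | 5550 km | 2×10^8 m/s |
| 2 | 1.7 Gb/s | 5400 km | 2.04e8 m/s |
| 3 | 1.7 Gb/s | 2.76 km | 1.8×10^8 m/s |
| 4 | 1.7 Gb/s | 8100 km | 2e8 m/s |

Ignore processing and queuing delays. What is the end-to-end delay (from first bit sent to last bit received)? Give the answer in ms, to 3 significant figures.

L = 576 × 8 = 4608 bits.
Transmission delay per hop = L/R = 4608/1700000000 = 0.00271059 ms; 4 hops → 0.0108424 ms.
Propagation delays (d/s per hop): 27.75, 26.4706, 0.0153333, 40.5 ms; sum = 94.7359 ms.
End-to-end = 94.7 ms.

94.7 ms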